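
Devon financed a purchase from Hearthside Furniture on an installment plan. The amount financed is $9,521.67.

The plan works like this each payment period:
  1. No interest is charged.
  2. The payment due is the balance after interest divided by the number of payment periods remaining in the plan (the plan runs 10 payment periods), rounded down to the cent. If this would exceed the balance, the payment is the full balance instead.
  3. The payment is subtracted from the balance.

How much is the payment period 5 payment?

$952.17

Payment period 1: opening $9,521.67; payment $952.16; balance $8,569.51
Payment period 2: opening $8,569.51; payment $952.16; balance $7,617.35
Payment period 3: opening $7,617.35; payment $952.16; balance $6,665.19
Payment period 4: opening $6,665.19; payment $952.17; balance $5,713.02
Payment period 5: opening $5,713.02; payment $952.17; balance $4,760.85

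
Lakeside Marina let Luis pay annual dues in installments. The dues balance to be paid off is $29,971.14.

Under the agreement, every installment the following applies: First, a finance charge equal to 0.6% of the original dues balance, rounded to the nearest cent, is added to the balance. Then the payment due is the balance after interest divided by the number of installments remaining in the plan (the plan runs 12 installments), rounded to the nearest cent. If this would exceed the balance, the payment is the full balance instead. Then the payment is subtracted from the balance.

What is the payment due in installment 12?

$3,055.64

# | Opening | Interest | Payment | End bal
1 | $29,971.14 | $179.83 | $2,512.58 | $27,638.39
2 | $27,638.39 | $179.83 | $2,528.93 | $25,289.29
3 | $25,289.29 | $179.83 | $2,546.91 | $22,922.21
4 | $22,922.21 | $179.83 | $2,566.89 | $20,535.15
5 | $20,535.15 | $179.83 | $2,589.37 | $18,125.61
6 | $18,125.61 | $179.83 | $2,615.06 | $15,690.38
7 | $15,690.38 | $179.83 | $2,645.04 | $13,225.17
8 | $13,225.17 | $179.83 | $2,681.00 | $10,724.00
9 | $10,724.00 | $179.83 | $2,725.96 | $8,177.87
10 | $8,177.87 | $179.83 | $2,785.90 | $5,571.80
11 | $5,571.80 | $179.83 | $2,875.82 | $2,875.81
12 | $2,875.81 | $179.83 | $3,055.64 | $0.00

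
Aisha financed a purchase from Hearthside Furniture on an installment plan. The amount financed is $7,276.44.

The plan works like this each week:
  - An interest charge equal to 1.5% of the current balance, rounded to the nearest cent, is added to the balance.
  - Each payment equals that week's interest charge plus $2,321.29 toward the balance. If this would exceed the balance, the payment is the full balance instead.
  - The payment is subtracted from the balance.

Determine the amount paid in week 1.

Week 1: opening $7,276.44; interest $109.15 → $7,385.59; payment $2,430.44; balance $4,955.15

$2,430.44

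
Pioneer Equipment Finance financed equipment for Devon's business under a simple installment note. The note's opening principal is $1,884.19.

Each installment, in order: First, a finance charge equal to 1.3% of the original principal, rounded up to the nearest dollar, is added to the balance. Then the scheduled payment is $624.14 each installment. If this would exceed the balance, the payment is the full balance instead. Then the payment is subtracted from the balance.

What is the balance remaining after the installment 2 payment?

# | Opening | Interest | Payment | End bal
1 | $1,884.19 | $25.00 | $624.14 | $1,285.05
2 | $1,285.05 | $25.00 | $624.14 | $685.91

$685.91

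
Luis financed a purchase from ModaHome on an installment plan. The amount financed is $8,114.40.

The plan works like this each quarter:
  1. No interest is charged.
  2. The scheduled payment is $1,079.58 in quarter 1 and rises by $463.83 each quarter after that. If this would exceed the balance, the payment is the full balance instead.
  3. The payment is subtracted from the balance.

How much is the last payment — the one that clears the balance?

# | Opening | Payment | End bal
1 | $8,114.40 | $1,079.58 | $7,034.82
2 | $7,034.82 | $1,543.41 | $5,491.41
3 | $5,491.41 | $2,007.24 | $3,484.17
4 | $3,484.17 | $2,471.07 | $1,013.10
5 | $1,013.10 | $1,013.10 | $0.00

$1,013.10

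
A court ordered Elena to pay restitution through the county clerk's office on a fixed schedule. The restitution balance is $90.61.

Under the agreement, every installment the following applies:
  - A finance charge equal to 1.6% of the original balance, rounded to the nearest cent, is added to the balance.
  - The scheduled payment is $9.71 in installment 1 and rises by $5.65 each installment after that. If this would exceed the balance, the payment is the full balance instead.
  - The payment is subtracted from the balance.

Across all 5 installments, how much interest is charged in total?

$7.25

Installment 1: $90.61 +$1.45 interest = $92.06; pay $9.71 → $82.35
Installment 2: $82.35 +$1.45 interest = $83.80; pay $15.36 → $68.44
Installment 3: $68.44 +$1.45 interest = $69.89; pay $21.01 → $48.88
Installment 4: $48.88 +$1.45 interest = $50.33; pay $26.66 → $23.67
Installment 5: $23.67 +$1.45 interest = $25.12; pay $25.12 → $0.00
Total interest: $1.45 + $1.45 + $1.45 + $1.45 + $1.45 = $7.25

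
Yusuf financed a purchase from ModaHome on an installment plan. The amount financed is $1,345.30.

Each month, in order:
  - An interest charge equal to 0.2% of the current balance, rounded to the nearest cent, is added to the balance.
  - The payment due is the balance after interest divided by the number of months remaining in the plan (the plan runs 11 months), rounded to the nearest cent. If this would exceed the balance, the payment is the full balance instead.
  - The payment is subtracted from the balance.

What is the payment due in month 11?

# | Opening | Interest | Payment | End bal
1 | $1,345.30 | $2.69 | $122.54 | $1,225.45
2 | $1,225.45 | $2.45 | $122.79 | $1,105.11
3 | $1,105.11 | $2.21 | $123.04 | $984.28
4 | $984.28 | $1.97 | $123.28 | $862.97
5 | $862.97 | $1.73 | $123.53 | $741.17
6 | $741.17 | $1.48 | $123.78 | $618.87
7 | $618.87 | $1.24 | $124.02 | $496.09
8 | $496.09 | $0.99 | $124.27 | $372.81
9 | $372.81 | $0.75 | $124.52 | $249.04
10 | $249.04 | $0.50 | $124.77 | $124.77
11 | $124.77 | $0.25 | $125.02 | $0.00

$125.02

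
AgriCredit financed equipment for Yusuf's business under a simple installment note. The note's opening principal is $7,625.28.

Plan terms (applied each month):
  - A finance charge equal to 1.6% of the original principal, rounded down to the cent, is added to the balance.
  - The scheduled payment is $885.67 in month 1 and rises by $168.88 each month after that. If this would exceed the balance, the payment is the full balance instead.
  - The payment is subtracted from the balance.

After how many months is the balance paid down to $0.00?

Month 1: $7,625.28 +$122.00 interest = $7,747.28; pay $885.67 → $6,861.61
Month 2: $6,861.61 +$122.00 interest = $6,983.61; pay $1,054.55 → $5,929.06
Month 3: $5,929.06 +$122.00 interest = $6,051.06; pay $1,223.43 → $4,827.63
Month 4: $4,827.63 +$122.00 interest = $4,949.63; pay $1,392.31 → $3,557.32
Month 5: $3,557.32 +$122.00 interest = $3,679.32; pay $1,561.19 → $2,118.13
Month 6: $2,118.13 +$122.00 interest = $2,240.13; pay $1,730.07 → $510.06
Month 7: $510.06 +$122.00 interest = $632.06; pay $632.06 → $0.00
Balance reaches $0.00 in month 7.

7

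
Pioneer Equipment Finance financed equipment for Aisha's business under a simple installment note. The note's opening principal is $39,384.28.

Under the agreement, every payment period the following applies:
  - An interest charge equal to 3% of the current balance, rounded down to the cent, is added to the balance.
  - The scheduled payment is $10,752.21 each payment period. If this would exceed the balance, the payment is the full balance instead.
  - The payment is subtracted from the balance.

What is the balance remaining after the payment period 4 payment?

$0.00

Payment period 1: opening $39,384.28; interest $1,181.52 → $40,565.80; payment $10,752.21; balance $29,813.59
Payment period 2: opening $29,813.59; interest $894.40 → $30,707.99; payment $10,752.21; balance $19,955.78
Payment period 3: opening $19,955.78; interest $598.67 → $20,554.45; payment $10,752.21; balance $9,802.24
Payment period 4: opening $9,802.24; interest $294.06 → $10,096.30; payment $10,096.30; balance $0.00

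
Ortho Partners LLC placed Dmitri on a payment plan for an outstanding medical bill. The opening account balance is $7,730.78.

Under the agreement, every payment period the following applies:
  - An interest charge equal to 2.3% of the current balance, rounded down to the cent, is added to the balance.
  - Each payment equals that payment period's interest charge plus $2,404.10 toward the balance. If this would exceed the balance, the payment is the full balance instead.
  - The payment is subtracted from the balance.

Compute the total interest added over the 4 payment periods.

$379.44

# | Opening | Interest | Payment | End bal
1 | $7,730.78 | $177.80 | $2,581.90 | $5,326.68
2 | $5,326.68 | $122.51 | $2,526.61 | $2,922.58
3 | $2,922.58 | $67.21 | $2,471.31 | $518.48
4 | $518.48 | $11.92 | $530.40 | $0.00
Total interest: $177.80 + $122.51 + $67.21 + $11.92 = $379.44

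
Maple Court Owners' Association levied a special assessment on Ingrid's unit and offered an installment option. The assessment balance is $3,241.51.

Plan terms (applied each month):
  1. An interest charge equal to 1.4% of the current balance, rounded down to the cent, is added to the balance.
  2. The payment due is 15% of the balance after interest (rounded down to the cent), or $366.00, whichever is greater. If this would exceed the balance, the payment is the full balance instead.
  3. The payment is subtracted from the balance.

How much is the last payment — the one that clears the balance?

# | Opening | Interest | Payment | End bal
1 | $3,241.51 | $45.38 | $493.03 | $2,793.86
2 | $2,793.86 | $39.11 | $424.94 | $2,408.03
3 | $2,408.03 | $33.71 | $366.26 | $2,075.48
4 | $2,075.48 | $29.05 | $366.00 | $1,738.53
5 | $1,738.53 | $24.33 | $366.00 | $1,396.86
6 | $1,396.86 | $19.55 | $366.00 | $1,050.41
7 | $1,050.41 | $14.70 | $366.00 | $699.11
8 | $699.11 | $9.78 | $366.00 | $342.89
9 | $342.89 | $4.80 | $347.69 | $0.00

$347.69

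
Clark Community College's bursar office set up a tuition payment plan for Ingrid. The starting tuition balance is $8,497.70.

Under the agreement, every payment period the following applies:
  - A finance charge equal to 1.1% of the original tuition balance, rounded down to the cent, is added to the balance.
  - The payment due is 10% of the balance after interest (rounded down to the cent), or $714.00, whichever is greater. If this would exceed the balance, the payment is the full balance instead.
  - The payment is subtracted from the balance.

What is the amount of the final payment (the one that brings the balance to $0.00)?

# | Opening | Interest | Payment | End bal
1 | $8,497.70 | $93.47 | $859.11 | $7,732.06
2 | $7,732.06 | $93.47 | $782.55 | $7,042.98
3 | $7,042.98 | $93.47 | $714.00 | $6,422.45
4 | $6,422.45 | $93.47 | $714.00 | $5,801.92
5 | $5,801.92 | $93.47 | $714.00 | $5,181.39
6 | $5,181.39 | $93.47 | $714.00 | $4,560.86
7 | $4,560.86 | $93.47 | $714.00 | $3,940.33
8 | $3,940.33 | $93.47 | $714.00 | $3,319.80
9 | $3,319.80 | $93.47 | $714.00 | $2,699.27
10 | $2,699.27 | $93.47 | $714.00 | $2,078.74
11 | $2,078.74 | $93.47 | $714.00 | $1,458.21
12 | $1,458.21 | $93.47 | $714.00 | $837.68
13 | $837.68 | $93.47 | $714.00 | $217.15
14 | $217.15 | $93.47 | $310.62 | $0.00

$310.62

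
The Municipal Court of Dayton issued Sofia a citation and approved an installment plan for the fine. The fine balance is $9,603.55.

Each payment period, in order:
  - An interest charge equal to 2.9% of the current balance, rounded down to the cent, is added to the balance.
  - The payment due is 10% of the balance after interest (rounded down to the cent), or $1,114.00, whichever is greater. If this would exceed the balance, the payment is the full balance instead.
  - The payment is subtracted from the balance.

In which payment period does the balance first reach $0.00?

Payment period 1: $9,603.55 +$278.50 interest = $9,882.05; pay $1,114.00 → $8,768.05
Payment period 2: $8,768.05 +$254.27 interest = $9,022.32; pay $1,114.00 → $7,908.32
Payment period 3: $7,908.32 +$229.34 interest = $8,137.66; pay $1,114.00 → $7,023.66
Payment period 4: $7,023.66 +$203.68 interest = $7,227.34; pay $1,114.00 → $6,113.34
Payment period 5: $6,113.34 +$177.28 interest = $6,290.62; pay $1,114.00 → $5,176.62
Payment period 6: $5,176.62 +$150.12 interest = $5,326.74; pay $1,114.00 → $4,212.74
Payment period 7: $4,212.74 +$122.16 interest = $4,334.90; pay $1,114.00 → $3,220.90
Payment period 8: $3,220.90 +$93.40 interest = $3,314.30; pay $1,114.00 → $2,200.30
Payment period 9: $2,200.30 +$63.80 interest = $2,264.10; pay $1,114.00 → $1,150.10
Payment period 10: $1,150.10 +$33.35 interest = $1,183.45; pay $1,114.00 → $69.45
Payment period 11: $69.45 +$2.01 interest = $71.46; pay $71.46 → $0.00
Balance reaches $0.00 in payment period 11.

11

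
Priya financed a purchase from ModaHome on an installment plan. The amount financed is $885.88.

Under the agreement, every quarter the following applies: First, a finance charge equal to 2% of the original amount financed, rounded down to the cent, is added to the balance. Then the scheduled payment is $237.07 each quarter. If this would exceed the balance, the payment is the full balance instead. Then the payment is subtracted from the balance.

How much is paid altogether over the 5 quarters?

Quarter 1: $885.88 +$17.71 interest = $903.59; pay $237.07 → $666.52
Quarter 2: $666.52 +$17.71 interest = $684.23; pay $237.07 → $447.16
Quarter 3: $447.16 +$17.71 interest = $464.87; pay $237.07 → $227.80
Quarter 4: $227.80 +$17.71 interest = $245.51; pay $237.07 → $8.44
Quarter 5: $8.44 +$17.71 interest = $26.15; pay $26.15 → $0.00
Total paid: $974.43

$974.43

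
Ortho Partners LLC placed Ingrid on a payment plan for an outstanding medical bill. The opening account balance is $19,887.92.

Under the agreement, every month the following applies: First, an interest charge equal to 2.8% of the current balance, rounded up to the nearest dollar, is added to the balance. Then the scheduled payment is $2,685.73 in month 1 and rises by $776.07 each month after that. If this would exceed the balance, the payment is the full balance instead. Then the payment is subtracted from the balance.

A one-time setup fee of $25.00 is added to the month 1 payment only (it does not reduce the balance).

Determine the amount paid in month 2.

# | Opening | Interest | Payment | Fee | End bal
1 | $19,887.92 | $557.00 | $2,685.73 | $25.00 | $17,759.19
2 | $17,759.19 | $498.00 | $3,461.80 | — | $14,795.39

$3,461.80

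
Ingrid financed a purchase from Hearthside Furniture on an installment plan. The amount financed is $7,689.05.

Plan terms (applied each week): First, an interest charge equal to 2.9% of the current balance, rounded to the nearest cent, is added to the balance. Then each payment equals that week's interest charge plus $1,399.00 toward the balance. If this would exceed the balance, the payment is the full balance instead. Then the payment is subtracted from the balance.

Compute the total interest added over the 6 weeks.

# | Opening | Interest | Payment | End bal
1 | $7,689.05 | $222.98 | $1,621.98 | $6,290.05
2 | $6,290.05 | $182.41 | $1,581.41 | $4,891.05
3 | $4,891.05 | $141.84 | $1,540.84 | $3,492.05
4 | $3,492.05 | $101.27 | $1,500.27 | $2,093.05
5 | $2,093.05 | $60.70 | $1,459.70 | $694.05
6 | $694.05 | $20.13 | $714.18 | $0.00
Total interest: $222.98 + $182.41 + $141.84 + $101.27 + $60.70 + $20.13 = $729.33

$729.33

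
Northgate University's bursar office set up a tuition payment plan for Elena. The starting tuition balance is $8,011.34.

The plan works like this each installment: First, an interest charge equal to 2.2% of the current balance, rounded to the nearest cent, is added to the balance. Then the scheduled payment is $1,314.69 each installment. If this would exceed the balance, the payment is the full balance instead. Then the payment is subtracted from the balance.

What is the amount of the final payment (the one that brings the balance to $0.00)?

$811.27

Installment 1: $8,011.34 +$176.25 interest = $8,187.59; pay $1,314.69 → $6,872.90
Installment 2: $6,872.90 +$151.20 interest = $7,024.10; pay $1,314.69 → $5,709.41
Installment 3: $5,709.41 +$125.61 interest = $5,835.02; pay $1,314.69 → $4,520.33
Installment 4: $4,520.33 +$99.45 interest = $4,619.78; pay $1,314.69 → $3,305.09
Installment 5: $3,305.09 +$72.71 interest = $3,377.80; pay $1,314.69 → $2,063.11
Installment 6: $2,063.11 +$45.39 interest = $2,108.50; pay $1,314.69 → $793.81
Installment 7: $793.81 +$17.46 interest = $811.27; pay $811.27 → $0.00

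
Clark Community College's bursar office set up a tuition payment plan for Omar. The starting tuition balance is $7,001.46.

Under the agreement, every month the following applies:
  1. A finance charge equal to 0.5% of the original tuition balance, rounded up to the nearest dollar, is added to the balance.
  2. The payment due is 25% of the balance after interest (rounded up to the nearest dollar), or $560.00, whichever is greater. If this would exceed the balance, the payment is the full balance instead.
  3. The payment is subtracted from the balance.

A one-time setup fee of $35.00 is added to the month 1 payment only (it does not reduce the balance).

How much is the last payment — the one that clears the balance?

$206.46

Month 1: $7,001.46 +$36.00 interest = $7,037.46; pay $1,760.00 (+ $35.00 fee) → $5,277.46
Month 2: $5,277.46 +$36.00 interest = $5,313.46; pay $1,329.00 → $3,984.46
Month 3: $3,984.46 +$36.00 interest = $4,020.46; pay $1,006.00 → $3,014.46
Month 4: $3,014.46 +$36.00 interest = $3,050.46; pay $763.00 → $2,287.46
Month 5: $2,287.46 +$36.00 interest = $2,323.46; pay $581.00 → $1,742.46
Month 6: $1,742.46 +$36.00 interest = $1,778.46; pay $560.00 → $1,218.46
Month 7: $1,218.46 +$36.00 interest = $1,254.46; pay $560.00 → $694.46
Month 8: $694.46 +$36.00 interest = $730.46; pay $560.00 → $170.46
Month 9: $170.46 +$36.00 interest = $206.46; pay $206.46 → $0.00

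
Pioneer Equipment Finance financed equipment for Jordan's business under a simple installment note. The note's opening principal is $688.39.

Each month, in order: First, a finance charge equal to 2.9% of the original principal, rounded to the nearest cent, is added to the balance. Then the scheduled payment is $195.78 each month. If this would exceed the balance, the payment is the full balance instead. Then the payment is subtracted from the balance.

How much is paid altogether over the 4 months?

$768.23

Month 1: opening $688.39; interest $19.96 → $708.35; payment $195.78; balance $512.57
Month 2: opening $512.57; interest $19.96 → $532.53; payment $195.78; balance $336.75
Month 3: opening $336.75; interest $19.96 → $356.71; payment $195.78; balance $160.93
Month 4: opening $160.93; interest $19.96 → $180.89; payment $180.89; balance $0.00
Total paid: $768.23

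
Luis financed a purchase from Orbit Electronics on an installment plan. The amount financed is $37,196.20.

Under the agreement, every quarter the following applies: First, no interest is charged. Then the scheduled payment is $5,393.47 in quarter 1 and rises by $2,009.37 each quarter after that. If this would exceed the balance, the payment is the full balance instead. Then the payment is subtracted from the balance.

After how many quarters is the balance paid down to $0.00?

Quarter 1: $37,196.20 − $5,393.47 → $31,802.73
Quarter 2: $31,802.73 − $7,402.84 → $24,399.89
Quarter 3: $24,399.89 − $9,412.21 → $14,987.68
Quarter 4: $14,987.68 − $11,421.58 → $3,566.10
Quarter 5: $3,566.10 − $3,566.10 → $0.00
Balance reaches $0.00 in quarter 5.

5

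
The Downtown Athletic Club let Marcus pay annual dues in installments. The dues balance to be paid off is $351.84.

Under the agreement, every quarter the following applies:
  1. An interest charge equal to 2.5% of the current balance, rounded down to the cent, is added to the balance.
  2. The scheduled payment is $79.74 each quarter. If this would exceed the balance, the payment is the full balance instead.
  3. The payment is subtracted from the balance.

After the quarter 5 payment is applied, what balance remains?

# | Opening | Interest | Payment | End bal
1 | $351.84 | $8.79 | $79.74 | $280.89
2 | $280.89 | $7.02 | $79.74 | $208.17
3 | $208.17 | $5.20 | $79.74 | $133.63
4 | $133.63 | $3.34 | $79.74 | $57.23
5 | $57.23 | $1.43 | $58.66 | $0.00

$0.00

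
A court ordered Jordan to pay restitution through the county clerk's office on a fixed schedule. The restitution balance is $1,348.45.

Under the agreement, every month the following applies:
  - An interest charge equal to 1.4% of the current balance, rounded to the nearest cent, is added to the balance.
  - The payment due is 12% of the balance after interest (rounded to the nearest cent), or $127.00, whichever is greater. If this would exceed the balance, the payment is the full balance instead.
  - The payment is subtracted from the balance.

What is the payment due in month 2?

$146.41

Month 1: opening $1,348.45; interest $18.88 → $1,367.33; payment $164.08; balance $1,203.25
Month 2: opening $1,203.25; interest $16.85 → $1,220.10; payment $146.41; balance $1,073.69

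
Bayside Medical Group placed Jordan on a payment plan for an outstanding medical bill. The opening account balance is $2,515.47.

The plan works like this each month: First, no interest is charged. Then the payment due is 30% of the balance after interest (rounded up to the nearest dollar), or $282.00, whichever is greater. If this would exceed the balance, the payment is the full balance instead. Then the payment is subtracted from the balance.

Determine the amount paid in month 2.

# | Opening | Payment | End bal
1 | $2,515.47 | $755.00 | $1,760.47
2 | $1,760.47 | $529.00 | $1,231.47

$529.00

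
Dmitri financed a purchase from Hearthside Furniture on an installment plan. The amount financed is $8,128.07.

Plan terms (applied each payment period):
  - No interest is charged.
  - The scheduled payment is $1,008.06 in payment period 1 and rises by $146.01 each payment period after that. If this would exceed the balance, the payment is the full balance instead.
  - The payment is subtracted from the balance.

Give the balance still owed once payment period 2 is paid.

$5,965.94

Payment period 1: $8,128.07 − $1,008.06 → $7,120.01
Payment period 2: $7,120.01 − $1,154.07 → $5,965.94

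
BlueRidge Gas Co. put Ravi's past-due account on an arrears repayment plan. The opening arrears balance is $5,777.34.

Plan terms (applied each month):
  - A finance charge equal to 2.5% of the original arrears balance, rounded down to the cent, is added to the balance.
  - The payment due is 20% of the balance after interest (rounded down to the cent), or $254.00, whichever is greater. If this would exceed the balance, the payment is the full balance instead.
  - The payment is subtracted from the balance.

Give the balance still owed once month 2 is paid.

$3,905.48

Month 1: $5,777.34 +$144.43 interest = $5,921.77; pay $1,184.35 → $4,737.42
Month 2: $4,737.42 +$144.43 interest = $4,881.85; pay $976.37 → $3,905.48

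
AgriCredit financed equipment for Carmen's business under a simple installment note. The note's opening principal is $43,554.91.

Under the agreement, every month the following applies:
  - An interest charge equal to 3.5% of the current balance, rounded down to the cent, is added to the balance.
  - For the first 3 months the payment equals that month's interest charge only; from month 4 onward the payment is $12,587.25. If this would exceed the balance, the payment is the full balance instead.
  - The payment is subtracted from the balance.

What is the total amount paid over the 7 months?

Month 1: opening $43,554.91; interest $1,524.42 → $45,079.33; payment $1,524.42; balance $43,554.91
Month 2: opening $43,554.91; interest $1,524.42 → $45,079.33; payment $1,524.42; balance $43,554.91
Month 3: opening $43,554.91; interest $1,524.42 → $45,079.33; payment $1,524.42; balance $43,554.91
Month 4: opening $43,554.91; interest $1,524.42 → $45,079.33; payment $12,587.25; balance $32,492.08
Month 5: opening $32,492.08; interest $1,137.22 → $33,629.30; payment $12,587.25; balance $21,042.05
Month 6: opening $21,042.05; interest $736.47 → $21,778.52; payment $12,587.25; balance $9,191.27
Month 7: opening $9,191.27; interest $321.69 → $9,512.96; payment $9,512.96; balance $0.00
Total paid: $51,847.97

$51,847.97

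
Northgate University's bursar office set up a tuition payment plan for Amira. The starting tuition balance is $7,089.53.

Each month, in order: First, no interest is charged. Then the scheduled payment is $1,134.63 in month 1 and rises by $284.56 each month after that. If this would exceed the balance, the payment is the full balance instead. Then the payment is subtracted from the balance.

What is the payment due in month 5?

Month 1: $7,089.53 − $1,134.63 → $5,954.90
Month 2: $5,954.90 − $1,419.19 → $4,535.71
Month 3: $4,535.71 − $1,703.75 → $2,831.96
Month 4: $2,831.96 − $1,988.31 → $843.65
Month 5: $843.65 − $843.65 → $0.00

$843.65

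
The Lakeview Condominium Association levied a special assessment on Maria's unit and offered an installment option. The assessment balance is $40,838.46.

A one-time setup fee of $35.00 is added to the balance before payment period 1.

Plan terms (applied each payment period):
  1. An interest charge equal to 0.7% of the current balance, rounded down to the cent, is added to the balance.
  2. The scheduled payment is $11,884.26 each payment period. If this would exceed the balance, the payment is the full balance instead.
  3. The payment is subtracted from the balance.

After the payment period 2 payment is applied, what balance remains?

Payment period 1: $40,873.46 +$286.11 interest = $41,159.57; pay $11,884.26 → $29,275.31
Payment period 2: $29,275.31 +$204.92 interest = $29,480.23; pay $11,884.26 → $17,595.97

$17,595.97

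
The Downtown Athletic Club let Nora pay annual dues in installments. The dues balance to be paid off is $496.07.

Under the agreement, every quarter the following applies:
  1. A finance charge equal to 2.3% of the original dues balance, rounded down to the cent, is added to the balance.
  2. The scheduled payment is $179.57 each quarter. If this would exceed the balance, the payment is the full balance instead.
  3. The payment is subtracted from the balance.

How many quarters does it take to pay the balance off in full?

Quarter 1: $496.07 +$11.40 interest = $507.47; pay $179.57 → $327.90
Quarter 2: $327.90 +$11.40 interest = $339.30; pay $179.57 → $159.73
Quarter 3: $159.73 +$11.40 interest = $171.13; pay $171.13 → $0.00
Balance reaches $0.00 in quarter 3.

3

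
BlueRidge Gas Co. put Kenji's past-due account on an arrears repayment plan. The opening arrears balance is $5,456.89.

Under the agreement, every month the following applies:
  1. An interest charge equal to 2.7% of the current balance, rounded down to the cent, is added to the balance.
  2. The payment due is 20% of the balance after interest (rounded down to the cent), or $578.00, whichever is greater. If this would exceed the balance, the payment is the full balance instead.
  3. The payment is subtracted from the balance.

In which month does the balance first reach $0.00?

# | Opening | Interest | Payment | End bal
1 | $5,456.89 | $147.33 | $1,120.84 | $4,483.38
2 | $4,483.38 | $121.05 | $920.88 | $3,683.55
3 | $3,683.55 | $99.45 | $756.60 | $3,026.40
4 | $3,026.40 | $81.71 | $621.62 | $2,486.49
5 | $2,486.49 | $67.13 | $578.00 | $1,975.62
6 | $1,975.62 | $53.34 | $578.00 | $1,450.96
7 | $1,450.96 | $39.17 | $578.00 | $912.13
8 | $912.13 | $24.62 | $578.00 | $358.75
9 | $358.75 | $9.68 | $368.43 | $0.00
Balance reaches $0.00 in month 9.

9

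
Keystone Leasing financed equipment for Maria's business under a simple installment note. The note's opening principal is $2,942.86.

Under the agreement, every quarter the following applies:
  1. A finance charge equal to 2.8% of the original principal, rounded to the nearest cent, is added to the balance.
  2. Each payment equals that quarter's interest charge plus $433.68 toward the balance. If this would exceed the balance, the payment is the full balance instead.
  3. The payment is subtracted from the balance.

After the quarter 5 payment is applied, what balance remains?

$774.46

Quarter 1: opening $2,942.86; interest $82.40 → $3,025.26; payment $516.08; balance $2,509.18
Quarter 2: opening $2,509.18; interest $82.40 → $2,591.58; payment $516.08; balance $2,075.50
Quarter 3: opening $2,075.50; interest $82.40 → $2,157.90; payment $516.08; balance $1,641.82
Quarter 4: opening $1,641.82; interest $82.40 → $1,724.22; payment $516.08; balance $1,208.14
Quarter 5: opening $1,208.14; interest $82.40 → $1,290.54; payment $516.08; balance $774.46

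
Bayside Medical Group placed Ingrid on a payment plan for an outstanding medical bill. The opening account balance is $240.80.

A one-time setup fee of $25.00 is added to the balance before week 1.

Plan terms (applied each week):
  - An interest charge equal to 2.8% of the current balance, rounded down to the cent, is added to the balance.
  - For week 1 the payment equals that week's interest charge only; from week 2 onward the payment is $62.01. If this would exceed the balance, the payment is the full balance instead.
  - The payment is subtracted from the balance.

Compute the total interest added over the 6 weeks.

$28.91

Week 1: opening $265.80; interest $7.44 → $273.24; payment $7.44; balance $265.80
Week 2: opening $265.80; interest $7.44 → $273.24; payment $62.01; balance $211.23
Week 3: opening $211.23; interest $5.91 → $217.14; payment $62.01; balance $155.13
Week 4: opening $155.13; interest $4.34 → $159.47; payment $62.01; balance $97.46
Week 5: opening $97.46; interest $2.72 → $100.18; payment $62.01; balance $38.17
Week 6: opening $38.17; interest $1.06 → $39.23; payment $39.23; balance $0.00
Total interest: $7.44 + $7.44 + $5.91 + $4.34 + $2.72 + $1.06 = $28.91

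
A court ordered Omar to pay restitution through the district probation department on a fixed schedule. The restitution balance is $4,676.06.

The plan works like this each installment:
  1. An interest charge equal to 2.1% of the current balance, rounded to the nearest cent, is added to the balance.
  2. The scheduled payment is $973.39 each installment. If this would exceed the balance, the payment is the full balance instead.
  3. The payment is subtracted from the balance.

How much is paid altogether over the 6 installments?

$4,981.71

Installment 1: opening $4,676.06; interest $98.20 → $4,774.26; payment $973.39; balance $3,800.87
Installment 2: opening $3,800.87; interest $79.82 → $3,880.69; payment $973.39; balance $2,907.30
Installment 3: opening $2,907.30; interest $61.05 → $2,968.35; payment $973.39; balance $1,994.96
Installment 4: opening $1,994.96; interest $41.89 → $2,036.85; payment $973.39; balance $1,063.46
Installment 5: opening $1,063.46; interest $22.33 → $1,085.79; payment $973.39; balance $112.40
Installment 6: opening $112.40; interest $2.36 → $114.76; payment $114.76; balance $0.00
Total paid: $4,981.71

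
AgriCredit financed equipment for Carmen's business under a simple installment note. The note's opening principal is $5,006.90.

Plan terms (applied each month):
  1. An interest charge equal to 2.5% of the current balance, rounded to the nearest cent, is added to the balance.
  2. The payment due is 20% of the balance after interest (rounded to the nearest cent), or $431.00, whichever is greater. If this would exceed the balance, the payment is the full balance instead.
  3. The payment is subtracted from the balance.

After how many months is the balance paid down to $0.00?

10

Month 1: opening $5,006.90; interest $125.17 → $5,132.07; payment $1,026.41; balance $4,105.66
Month 2: opening $4,105.66; interest $102.64 → $4,208.30; payment $841.66; balance $3,366.64
Month 3: opening $3,366.64; interest $84.17 → $3,450.81; payment $690.16; balance $2,760.65
Month 4: opening $2,760.65; interest $69.02 → $2,829.67; payment $565.93; balance $2,263.74
Month 5: opening $2,263.74; interest $56.59 → $2,320.33; payment $464.07; balance $1,856.26
Month 6: opening $1,856.26; interest $46.41 → $1,902.67; payment $431.00; balance $1,471.67
Month 7: opening $1,471.67; interest $36.79 → $1,508.46; payment $431.00; balance $1,077.46
Month 8: opening $1,077.46; interest $26.94 → $1,104.40; payment $431.00; balance $673.40
Month 9: opening $673.40; interest $16.84 → $690.24; payment $431.00; balance $259.24
Month 10: opening $259.24; interest $6.48 → $265.72; payment $265.72; balance $0.00
Balance reaches $0.00 in month 10.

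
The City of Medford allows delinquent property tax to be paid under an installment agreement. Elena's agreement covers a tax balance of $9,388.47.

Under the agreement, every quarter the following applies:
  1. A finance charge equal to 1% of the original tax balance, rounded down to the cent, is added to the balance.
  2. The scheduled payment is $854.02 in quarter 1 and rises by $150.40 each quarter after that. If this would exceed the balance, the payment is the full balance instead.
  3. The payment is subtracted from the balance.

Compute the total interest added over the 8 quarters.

Quarter 1: opening $9,388.47; interest $93.88 → $9,482.35; payment $854.02; balance $8,628.33
Quarter 2: opening $8,628.33; interest $93.88 → $8,722.21; payment $1,004.42; balance $7,717.79
Quarter 3: opening $7,717.79; interest $93.88 → $7,811.67; payment $1,154.82; balance $6,656.85
Quarter 4: opening $6,656.85; interest $93.88 → $6,750.73; payment $1,305.22; balance $5,445.51
Quarter 5: opening $5,445.51; interest $93.88 → $5,539.39; payment $1,455.62; balance $4,083.77
Quarter 6: opening $4,083.77; interest $93.88 → $4,177.65; payment $1,606.02; balance $2,571.63
Quarter 7: opening $2,571.63; interest $93.88 → $2,665.51; payment $1,756.42; balance $909.09
Quarter 8: opening $909.09; interest $93.88 → $1,002.97; payment $1,002.97; balance $0.00
Total interest: $93.88 + $93.88 + $93.88 + $93.88 + $93.88 + $93.88 + $93.88 + $93.88 = $751.04

$751.04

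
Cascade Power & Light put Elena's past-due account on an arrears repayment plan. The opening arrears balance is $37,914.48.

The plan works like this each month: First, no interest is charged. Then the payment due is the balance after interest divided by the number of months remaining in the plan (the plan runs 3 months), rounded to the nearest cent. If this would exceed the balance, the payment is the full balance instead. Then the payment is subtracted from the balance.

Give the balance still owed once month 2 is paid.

$12,638.16

Month 1: opening $37,914.48; payment $12,638.16; balance $25,276.32
Month 2: opening $25,276.32; payment $12,638.16; balance $12,638.16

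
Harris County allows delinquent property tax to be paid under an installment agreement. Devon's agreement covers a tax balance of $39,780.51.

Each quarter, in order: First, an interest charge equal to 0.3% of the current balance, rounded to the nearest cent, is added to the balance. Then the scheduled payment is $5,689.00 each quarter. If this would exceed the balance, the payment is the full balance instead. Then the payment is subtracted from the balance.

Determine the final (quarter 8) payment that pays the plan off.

$441.55

# | Opening | Interest | Payment | End bal
1 | $39,780.51 | $119.34 | $5,689.00 | $34,210.85
2 | $34,210.85 | $102.63 | $5,689.00 | $28,624.48
3 | $28,624.48 | $85.87 | $5,689.00 | $23,021.35
4 | $23,021.35 | $69.06 | $5,689.00 | $17,401.41
5 | $17,401.41 | $52.20 | $5,689.00 | $11,764.61
6 | $11,764.61 | $35.29 | $5,689.00 | $6,110.90
7 | $6,110.90 | $18.33 | $5,689.00 | $440.23
8 | $440.23 | $1.32 | $441.55 | $0.00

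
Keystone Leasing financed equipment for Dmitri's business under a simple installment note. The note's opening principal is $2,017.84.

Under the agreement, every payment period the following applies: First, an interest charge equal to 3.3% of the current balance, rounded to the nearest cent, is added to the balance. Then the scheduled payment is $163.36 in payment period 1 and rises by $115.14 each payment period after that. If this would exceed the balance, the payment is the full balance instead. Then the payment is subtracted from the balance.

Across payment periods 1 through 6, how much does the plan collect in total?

# | Opening | Interest | Payment | End bal
1 | $2,017.84 | $66.59 | $163.36 | $1,921.07
2 | $1,921.07 | $63.40 | $278.50 | $1,705.97
3 | $1,705.97 | $56.30 | $393.64 | $1,368.63
4 | $1,368.63 | $45.16 | $508.78 | $905.01
5 | $905.01 | $29.87 | $623.92 | $310.96
6 | $310.96 | $10.26 | $321.22 | $0.00
Total paid: $2,289.42

$2,289.42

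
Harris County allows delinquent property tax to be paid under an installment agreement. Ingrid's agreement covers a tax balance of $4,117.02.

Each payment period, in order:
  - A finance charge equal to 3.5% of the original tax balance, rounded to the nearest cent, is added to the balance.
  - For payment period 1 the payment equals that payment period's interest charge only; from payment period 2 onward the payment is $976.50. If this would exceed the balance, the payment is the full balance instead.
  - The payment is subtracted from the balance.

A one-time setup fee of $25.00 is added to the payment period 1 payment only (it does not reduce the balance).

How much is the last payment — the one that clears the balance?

$931.52

Payment period 1: opening $4,117.02; interest $144.10 → $4,261.12; payment $144.10 (+ $25.00 fee); balance $4,117.02
Payment period 2: opening $4,117.02; interest $144.10 → $4,261.12; payment $976.50; balance $3,284.62
Payment period 3: opening $3,284.62; interest $144.10 → $3,428.72; payment $976.50; balance $2,452.22
Payment period 4: opening $2,452.22; interest $144.10 → $2,596.32; payment $976.50; balance $1,619.82
Payment period 5: opening $1,619.82; interest $144.10 → $1,763.92; payment $976.50; balance $787.42
Payment period 6: opening $787.42; interest $144.10 → $931.52; payment $931.52; balance $0.00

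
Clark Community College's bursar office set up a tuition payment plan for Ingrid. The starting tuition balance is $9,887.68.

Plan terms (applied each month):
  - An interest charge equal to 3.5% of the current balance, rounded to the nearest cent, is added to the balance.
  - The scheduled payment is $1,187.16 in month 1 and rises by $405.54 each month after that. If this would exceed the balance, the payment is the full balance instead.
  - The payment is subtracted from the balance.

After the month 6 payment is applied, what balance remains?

$0.00

Month 1: opening $9,887.68; interest $346.07 → $10,233.75; payment $1,187.16; balance $9,046.59
Month 2: opening $9,046.59; interest $316.63 → $9,363.22; payment $1,592.70; balance $7,770.52
Month 3: opening $7,770.52; interest $271.97 → $8,042.49; payment $1,998.24; balance $6,044.25
Month 4: opening $6,044.25; interest $211.55 → $6,255.80; payment $2,403.78; balance $3,852.02
Month 5: opening $3,852.02; interest $134.82 → $3,986.84; payment $2,809.32; balance $1,177.52
Month 6: opening $1,177.52; interest $41.21 → $1,218.73; payment $1,218.73; balance $0.00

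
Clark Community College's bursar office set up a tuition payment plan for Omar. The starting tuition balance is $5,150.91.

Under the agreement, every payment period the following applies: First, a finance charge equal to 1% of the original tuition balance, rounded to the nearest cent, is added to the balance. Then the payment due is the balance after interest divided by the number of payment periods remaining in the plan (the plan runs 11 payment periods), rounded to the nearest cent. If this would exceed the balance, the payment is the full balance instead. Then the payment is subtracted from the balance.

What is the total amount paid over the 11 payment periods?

Payment period 1: $5,150.91 +$51.51 interest = $5,202.42; pay $472.95 → $4,729.47
Payment period 2: $4,729.47 +$51.51 interest = $4,780.98; pay $478.10 → $4,302.88
Payment period 3: $4,302.88 +$51.51 interest = $4,354.39; pay $483.82 → $3,870.57
Payment period 4: $3,870.57 +$51.51 interest = $3,922.08; pay $490.26 → $3,431.82
Payment period 5: $3,431.82 +$51.51 interest = $3,483.33; pay $497.62 → $2,985.71
Payment period 6: $2,985.71 +$51.51 interest = $3,037.22; pay $506.20 → $2,531.02
Payment period 7: $2,531.02 +$51.51 interest = $2,582.53; pay $516.51 → $2,066.02
Payment period 8: $2,066.02 +$51.51 interest = $2,117.53; pay $529.38 → $1,588.15
Payment period 9: $1,588.15 +$51.51 interest = $1,639.66; pay $546.55 → $1,093.11
Payment period 10: $1,093.11 +$51.51 interest = $1,144.62; pay $572.31 → $572.31
Payment period 11: $572.31 +$51.51 interest = $623.82; pay $623.82 → $0.00
Total paid: $5,717.52

$5,717.52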